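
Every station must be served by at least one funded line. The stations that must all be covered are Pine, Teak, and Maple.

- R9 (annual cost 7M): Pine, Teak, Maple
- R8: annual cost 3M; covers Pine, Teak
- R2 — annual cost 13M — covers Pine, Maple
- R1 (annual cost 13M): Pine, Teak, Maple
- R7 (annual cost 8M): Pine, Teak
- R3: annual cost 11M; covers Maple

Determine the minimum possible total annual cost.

The greedy cost-per-new-station heuristic would pick R8 and R9 for 10, but a cheaper cover exists.
R9 alone covers Pine, Teak, Maple — every station.
Total annual cost: 7.
No cover costs less than 7.

7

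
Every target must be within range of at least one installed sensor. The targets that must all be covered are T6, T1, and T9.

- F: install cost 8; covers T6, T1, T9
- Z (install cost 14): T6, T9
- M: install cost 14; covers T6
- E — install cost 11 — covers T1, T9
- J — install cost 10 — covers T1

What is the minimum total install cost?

This is a weighted set-cover instance.
F alone covers T6, T1, T9 — every target.
Total install cost: 8.
No cover costs less than 8.

8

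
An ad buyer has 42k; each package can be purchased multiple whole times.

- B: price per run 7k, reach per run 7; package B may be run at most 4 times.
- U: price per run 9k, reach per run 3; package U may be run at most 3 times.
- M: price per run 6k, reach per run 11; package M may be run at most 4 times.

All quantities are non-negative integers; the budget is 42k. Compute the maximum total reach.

This is a bounded integer knapsack.
M has the best ratio (11/6); taking only M gives at most 4×11 = 44 (stopped by the supply cap of 4).
Mixing does better — 2×B and 4×M: price 38 ≤ 42, reach 2·7 + 4·11 = 58.

58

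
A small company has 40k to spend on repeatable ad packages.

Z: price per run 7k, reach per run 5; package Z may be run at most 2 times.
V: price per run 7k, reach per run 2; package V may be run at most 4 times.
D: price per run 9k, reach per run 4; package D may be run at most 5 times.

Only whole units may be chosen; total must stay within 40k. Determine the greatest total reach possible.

Take 2×Z, 1×V, and 2×D: price 39 ≤ 40, reach 2·5 + 1·2 + 2·4 = 20.
Z has the best ratio (5/7) and is taken to its limit of 2; remaining capacity is filled optimally with the others.

20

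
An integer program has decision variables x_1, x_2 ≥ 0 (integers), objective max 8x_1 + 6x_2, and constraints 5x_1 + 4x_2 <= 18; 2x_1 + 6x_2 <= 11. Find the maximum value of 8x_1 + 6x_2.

24

Relaxing integrality, the LP optimum is 28.80 at (x_1,x_2) = (3.6, 0), which is not an integer point.
(x_1,x_2)=(3,0): 5·3+4·0=15≤18, 2·3+6·0=6≤11, objective 24.
(x_1,x_2)=(2,1): 5·2+4·1=14≤18, 2·2+6·1=10≤11, objective 22.
(x_1,x_2)=(2,0): 5·2+4·0=10≤18, 2·2+6·0=4≤11, objective 16.
No feasible integer point exceeds 24.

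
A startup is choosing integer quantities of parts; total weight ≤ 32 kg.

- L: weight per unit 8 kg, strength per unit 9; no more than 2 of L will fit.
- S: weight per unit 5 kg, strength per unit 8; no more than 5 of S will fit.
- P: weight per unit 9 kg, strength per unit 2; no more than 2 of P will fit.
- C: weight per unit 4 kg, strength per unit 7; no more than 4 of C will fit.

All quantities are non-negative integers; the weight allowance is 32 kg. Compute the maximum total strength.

This is a bounded integer knapsack.
3×S and 4×C: weight 31 ≤ 32, strength 3·8 + 4·7 = 52.
4×S and 3×C: weight 32 ≤ 32, strength 4·8 + 3·7 = 53.
Best is 53.

53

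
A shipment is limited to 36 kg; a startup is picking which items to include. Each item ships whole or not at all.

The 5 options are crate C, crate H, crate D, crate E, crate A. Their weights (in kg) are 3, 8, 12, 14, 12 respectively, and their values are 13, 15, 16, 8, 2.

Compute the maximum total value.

Take crate C, crate H, crate D, and crate A: weight 3 + 8 + 12 + 12 = 35 ≤ 36, value 13 + 15 + 16 + 2 = 46.
No other feasible combination does better.

46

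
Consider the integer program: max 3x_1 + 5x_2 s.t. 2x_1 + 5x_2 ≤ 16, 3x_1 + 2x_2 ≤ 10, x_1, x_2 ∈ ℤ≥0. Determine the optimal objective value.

Relaxing integrality, the LP optimum is 17.64 at (x_1,x_2) = (1.64, 2.55), which is not an integer point.
(x_1,x_2)=(2,2): 2·2+5·2=14≤16, 3·2+2·2=10≤10, objective 16.
(x_1,x_2)=(0,3): 2·0+5·3=15≤16, 3·0+2·3=6≤10, objective 15.
(x_1,x_2)=(1,2): 2·1+5·2=12≤16, 3·1+2·2=7≤10, objective 13.
The best lattice point is (2,2), giving 16.

16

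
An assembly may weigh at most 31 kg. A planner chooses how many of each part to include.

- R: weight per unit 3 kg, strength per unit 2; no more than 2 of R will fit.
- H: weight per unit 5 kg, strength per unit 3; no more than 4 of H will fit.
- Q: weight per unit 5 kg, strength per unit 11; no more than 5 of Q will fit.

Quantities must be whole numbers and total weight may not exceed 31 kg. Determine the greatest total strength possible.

59

Take 2×R and 5×Q: weight 31 ≤ 31, strength 2·2 + 5·11 = 59.
Q has the best ratio (11/5) and is taken to its limit of 5; remaining capacity is filled optimally with the others.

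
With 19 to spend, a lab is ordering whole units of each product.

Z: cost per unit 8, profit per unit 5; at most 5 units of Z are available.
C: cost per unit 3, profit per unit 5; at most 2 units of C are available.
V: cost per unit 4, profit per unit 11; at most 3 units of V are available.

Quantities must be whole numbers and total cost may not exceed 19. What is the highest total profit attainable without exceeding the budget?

V has the best ratio (11/4); taking only V gives at most 3×11 = 33 (stopped by the supply cap of 3).
Mixing does better — 2×C and 3×V: cost 18 ≤ 19, profit 2·5 + 3·11 = 43.

43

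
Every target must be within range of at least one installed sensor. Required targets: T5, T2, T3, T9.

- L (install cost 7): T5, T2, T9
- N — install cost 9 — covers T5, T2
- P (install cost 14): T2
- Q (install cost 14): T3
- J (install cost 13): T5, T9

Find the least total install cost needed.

This is an integer covering problem.
Choose L and Q: together they cover T5, T2, T3, T9 — every target.
Total install cost: 7 + 14 = 21.
No cover costs less than 21.

21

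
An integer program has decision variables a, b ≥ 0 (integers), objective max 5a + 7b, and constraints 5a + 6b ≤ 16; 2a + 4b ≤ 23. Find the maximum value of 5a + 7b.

Relaxing integrality, the LP optimum is 18.67 at (a,b) = (0, 2.67), which is not an integer point.
(a,b)=(2,1): 5·2+6·1=16≤16, 2·2+4·1=8≤23, objective 17.
(a,b)=(3,0): 5·3+6·0=15≤16, 2·3+4·0=6≤23, objective 15.
(a,b)=(0,2): 5·0+6·2=12≤16, 2·0+4·2=8≤23, objective 14.
Maximum is 17 at (a,b)=(2,1).

17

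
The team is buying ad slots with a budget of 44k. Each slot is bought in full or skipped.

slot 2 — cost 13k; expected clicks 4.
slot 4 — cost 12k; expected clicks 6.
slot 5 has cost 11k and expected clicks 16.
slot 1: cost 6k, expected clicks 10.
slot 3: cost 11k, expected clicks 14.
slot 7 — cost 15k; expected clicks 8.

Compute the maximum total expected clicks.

This is an integer program with binary decision variables.
slot 2 + slot 5 + slot 1 + slot 3: cost 13 + 11 + 6 + 11 = 41 ≤ 44, expected clicks 4 + 16 + 10 + 14 = 44.
slot 4 + slot 5 + slot 1 + slot 3: cost 12 + 11 + 6 + 11 = 40 ≤ 44, expected clicks 6 + 16 + 10 + 14 = 46.
slot 5 + slot 1 + slot 3 + slot 7: cost 11 + 6 + 11 + 15 = 43 ≤ 44, expected clicks 16 + 10 + 14 + 8 = 48.
Best is slot 5, slot 1, slot 3, and slot 7 with total expected clicks 48.

48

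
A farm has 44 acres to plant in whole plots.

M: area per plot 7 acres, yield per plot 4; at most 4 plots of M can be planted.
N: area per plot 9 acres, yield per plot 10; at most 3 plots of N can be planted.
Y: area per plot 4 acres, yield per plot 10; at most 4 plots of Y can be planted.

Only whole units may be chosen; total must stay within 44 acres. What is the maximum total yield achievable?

Take 3×N and 4×Y: area 43 ≤ 44, yield 3·10 + 4·10 = 70.
Y has the best ratio (10/4) and is taken to its limit of 4; remaining capacity is filled optimally with the others.

70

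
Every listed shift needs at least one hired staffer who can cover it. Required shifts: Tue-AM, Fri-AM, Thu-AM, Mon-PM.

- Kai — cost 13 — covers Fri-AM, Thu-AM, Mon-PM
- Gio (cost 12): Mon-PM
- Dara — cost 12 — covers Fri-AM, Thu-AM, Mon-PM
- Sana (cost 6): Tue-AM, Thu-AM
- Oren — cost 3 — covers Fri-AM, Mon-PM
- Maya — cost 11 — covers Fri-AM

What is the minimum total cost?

9

This is a weighted set-cover instance.
Choose Sana and Oren: together they cover Tue-AM, Fri-AM, Thu-AM, Mon-PM — every shift.
Total cost: 6 + 3 = 9.
No cover costs less than 9.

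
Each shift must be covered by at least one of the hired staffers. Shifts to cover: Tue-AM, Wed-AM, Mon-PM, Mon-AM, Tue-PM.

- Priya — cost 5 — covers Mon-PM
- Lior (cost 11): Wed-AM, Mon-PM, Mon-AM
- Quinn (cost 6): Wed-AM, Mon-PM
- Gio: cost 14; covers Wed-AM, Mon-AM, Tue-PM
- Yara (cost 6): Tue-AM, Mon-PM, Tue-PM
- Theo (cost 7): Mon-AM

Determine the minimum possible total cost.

17

This is a weighted set-cover instance.
Choose Lior and Yara: together they cover Tue-AM, Wed-AM, Mon-PM, Mon-AM, Tue-PM — every shift.
Total cost: 11 + 6 = 17.
No cover costs less than 17.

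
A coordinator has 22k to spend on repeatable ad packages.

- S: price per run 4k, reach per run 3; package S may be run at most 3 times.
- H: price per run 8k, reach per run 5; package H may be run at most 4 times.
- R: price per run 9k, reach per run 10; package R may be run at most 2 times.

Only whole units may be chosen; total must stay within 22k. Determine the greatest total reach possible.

23

This is a bounded integer knapsack.
2×R: price 18 ≤ 22, reach 2·10 = 20.
1×S and 2×R: price 22 ≤ 22, reach 1·3 + 2·10 = 23.
Best is 23.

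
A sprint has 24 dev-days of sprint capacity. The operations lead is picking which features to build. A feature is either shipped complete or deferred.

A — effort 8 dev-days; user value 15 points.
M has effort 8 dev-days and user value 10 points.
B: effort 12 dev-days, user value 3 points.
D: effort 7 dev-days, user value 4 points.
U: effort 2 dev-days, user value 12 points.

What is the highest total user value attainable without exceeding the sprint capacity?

37

This is a 0-1 knapsack instance.
Take A, M, and U: effort 8 + 8 + 2 = 18 ≤ 24, user value 15 + 10 + 12 = 37.
No other feasible combination does better.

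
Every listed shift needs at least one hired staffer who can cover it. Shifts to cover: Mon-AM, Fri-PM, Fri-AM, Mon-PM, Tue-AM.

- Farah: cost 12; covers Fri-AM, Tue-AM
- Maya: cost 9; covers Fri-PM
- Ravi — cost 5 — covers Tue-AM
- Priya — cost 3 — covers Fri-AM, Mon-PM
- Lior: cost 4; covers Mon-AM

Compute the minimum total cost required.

21

Choose Maya, Ravi, Priya, and Lior: together they cover Mon-AM, Fri-PM, Fri-AM, Mon-PM, Tue-AM — every shift.
Total cost: 9 + 5 + 3 + 4 = 21.
No cover costs less than 21.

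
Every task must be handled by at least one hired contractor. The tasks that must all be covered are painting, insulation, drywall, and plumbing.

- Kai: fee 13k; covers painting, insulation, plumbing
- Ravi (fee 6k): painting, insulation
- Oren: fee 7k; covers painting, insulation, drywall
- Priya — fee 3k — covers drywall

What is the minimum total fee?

This is a weighted set-cover instance.
The greedy cost-per-new-task heuristic would pick Oren and Kai for 20, but a cheaper cover exists.
Choose Kai and Priya: together they cover painting, insulation, drywall, plumbing — every task.
Total fee: 13 + 3 = 16.
No cover costs less than 16.

16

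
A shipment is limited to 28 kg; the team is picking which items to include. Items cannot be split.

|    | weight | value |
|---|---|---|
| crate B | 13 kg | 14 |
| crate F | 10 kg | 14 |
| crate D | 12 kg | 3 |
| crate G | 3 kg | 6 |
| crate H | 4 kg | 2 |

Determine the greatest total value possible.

Allowing fractional choices, the relaxed optimum would be about 35.0, but items are indivisible.
crate B + crate F + crate H: weight 13 + 10 + 4 = 27 ≤ 28, value 14 + 14 + 2 = 30.
crate B + crate F + crate G: weight 13 + 10 + 3 = 26 ≤ 28, value 14 + 14 + 6 = 34.
Best is crate B, crate F, and crate G with total value 34.

34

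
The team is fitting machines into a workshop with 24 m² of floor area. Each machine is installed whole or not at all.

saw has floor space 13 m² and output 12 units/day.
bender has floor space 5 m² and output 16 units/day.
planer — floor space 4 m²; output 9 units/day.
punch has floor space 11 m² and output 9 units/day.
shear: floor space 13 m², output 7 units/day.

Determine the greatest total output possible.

bender + planer + punch: floor space 5 + 4 + 11 = 20 ≤ 24, output 16 + 9 + 9 = 34.
saw + bender + planer: floor space 13 + 5 + 4 = 22 ≤ 24, output 12 + 16 + 9 = 37.
bender + planer + shear: floor space 5 + 4 + 13 = 22 ≤ 24, output 16 + 9 + 7 = 32.
Best is saw, bender, and planer with total output 37.

37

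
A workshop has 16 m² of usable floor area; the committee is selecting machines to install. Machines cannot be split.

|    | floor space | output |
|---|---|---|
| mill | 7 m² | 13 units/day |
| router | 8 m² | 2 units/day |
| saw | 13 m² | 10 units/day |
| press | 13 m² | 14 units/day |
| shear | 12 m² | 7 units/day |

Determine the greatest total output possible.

This is a 0-1 knapsack instance.
Allowing fractional choices, the relaxed optimum would be about 22.7, but machines are indivisible.
mill + router: floor space 7 + 8 = 15 ≤ 16, output 13 + 2 = 15.
press: floor space 13 ≤ 16, output 14.
Best is mill and router with total output 15.

15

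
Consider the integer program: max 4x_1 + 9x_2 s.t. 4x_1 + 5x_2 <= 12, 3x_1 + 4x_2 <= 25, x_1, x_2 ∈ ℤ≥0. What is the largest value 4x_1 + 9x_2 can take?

18

(x_1,x_2)=(0,2): 4·0+5·2=10≤12, 3·0+4·2=8≤25, objective 18.
(x_1,x_2)=(1,1): 4·1+5·1=9≤12, 3·1+4·1=7≤25, objective 13.
(x_1,x_2)=(0,1): 4·0+5·1=5≤12, 3·0+4·1=4≤25, objective 9.
No feasible integer point exceeds 18.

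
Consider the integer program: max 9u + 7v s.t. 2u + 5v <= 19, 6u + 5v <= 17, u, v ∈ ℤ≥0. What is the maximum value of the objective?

(u,v)=(2,1) is feasible, giving 25.
(u,v)=(1,2) is feasible, giving 23.
(u,v)=(2,0) is feasible, giving 18.
Maximum is 25 at (u,v)=(2,1).

25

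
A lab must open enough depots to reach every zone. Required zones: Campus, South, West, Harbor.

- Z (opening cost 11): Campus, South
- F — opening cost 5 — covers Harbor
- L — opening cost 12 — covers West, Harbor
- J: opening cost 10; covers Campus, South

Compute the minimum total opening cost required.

22

This is a weighted set-cover instance.
Choose L and J: together they cover Campus, South, West, Harbor — every zone.
Total opening cost: 12 + 10 = 22.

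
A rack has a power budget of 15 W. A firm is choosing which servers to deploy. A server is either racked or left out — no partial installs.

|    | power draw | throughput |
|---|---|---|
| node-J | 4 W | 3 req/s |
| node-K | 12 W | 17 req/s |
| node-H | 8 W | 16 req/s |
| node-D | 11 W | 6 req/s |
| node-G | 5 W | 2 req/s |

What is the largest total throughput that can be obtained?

19

Allowing fractional choices, the relaxed optimum would be about 25.9, but servers are indivisible.
node-K: power draw 12 ≤ 15, throughput 17.
node-J + node-H: power draw 4 + 8 = 12 ≤ 15, throughput 3 + 16 = 19.
node-H + node-G: power draw 8 + 5 = 13 ≤ 15, throughput 16 + 2 = 18.
Best is node-J and node-H with total throughput 19.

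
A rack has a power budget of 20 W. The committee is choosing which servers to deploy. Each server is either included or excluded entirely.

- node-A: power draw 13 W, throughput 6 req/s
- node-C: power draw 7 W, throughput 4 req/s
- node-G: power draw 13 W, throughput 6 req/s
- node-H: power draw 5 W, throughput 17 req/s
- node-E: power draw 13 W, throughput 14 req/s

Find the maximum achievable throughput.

Take node-H and node-E: power draw 5 + 13 = 18 ≤ 20, throughput 17 + 14 = 31.
No other feasible combination does better.

31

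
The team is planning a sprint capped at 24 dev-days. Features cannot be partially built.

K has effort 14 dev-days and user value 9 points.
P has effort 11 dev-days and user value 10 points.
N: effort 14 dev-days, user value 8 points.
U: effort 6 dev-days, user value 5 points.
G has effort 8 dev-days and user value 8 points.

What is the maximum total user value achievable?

18

Take P and G: effort 11 + 8 = 19 ≤ 24, user value 10 + 8 = 18.
No other feasible combination does better.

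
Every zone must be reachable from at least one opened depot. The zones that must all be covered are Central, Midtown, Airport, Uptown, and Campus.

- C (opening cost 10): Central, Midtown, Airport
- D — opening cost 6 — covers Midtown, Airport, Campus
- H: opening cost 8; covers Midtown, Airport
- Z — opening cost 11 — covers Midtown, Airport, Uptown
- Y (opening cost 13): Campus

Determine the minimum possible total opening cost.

27

Choose C, D, and Z: together they cover Central, Midtown, Airport, Uptown, Campus — every zone.
Total opening cost: 10 + 6 + 11 = 27.
No cover costs less than 27.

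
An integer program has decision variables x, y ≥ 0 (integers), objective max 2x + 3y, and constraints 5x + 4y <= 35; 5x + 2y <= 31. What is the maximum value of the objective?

24

(x,y)=(0,8) is feasible, giving 24.
(x,y)=(1,7) is feasible, giving 23.
(x,y)=(0,7) is feasible, giving 21.
Maximum is 24 at (x,y)=(0,8).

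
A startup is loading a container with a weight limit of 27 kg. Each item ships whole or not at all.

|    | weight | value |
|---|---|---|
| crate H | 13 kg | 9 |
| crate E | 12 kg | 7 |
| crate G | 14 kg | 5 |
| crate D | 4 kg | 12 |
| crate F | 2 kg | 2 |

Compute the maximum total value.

Take crate H, crate D, and crate F: weight 13 + 4 + 2 = 19 ≤ 27, value 9 + 12 + 2 = 23.
No other feasible combination does better.

23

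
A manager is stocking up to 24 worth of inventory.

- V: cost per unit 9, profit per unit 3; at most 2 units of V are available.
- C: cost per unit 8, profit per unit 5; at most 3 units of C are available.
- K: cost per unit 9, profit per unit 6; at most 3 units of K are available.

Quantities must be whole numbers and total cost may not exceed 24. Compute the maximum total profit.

3×C: cost 24 ≤ 24, profit 3·5 = 15.
2×K: cost 18 ≤ 24, profit 2·6 = 12.
Best is 15.

15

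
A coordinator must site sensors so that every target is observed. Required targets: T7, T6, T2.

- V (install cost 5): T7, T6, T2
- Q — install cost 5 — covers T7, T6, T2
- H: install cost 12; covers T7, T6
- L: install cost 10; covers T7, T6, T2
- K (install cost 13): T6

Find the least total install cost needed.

This is an integer covering problem.
V alone covers T7, T6, T2 — every target.
Total install cost: 5.
No cover costs less than 5.

5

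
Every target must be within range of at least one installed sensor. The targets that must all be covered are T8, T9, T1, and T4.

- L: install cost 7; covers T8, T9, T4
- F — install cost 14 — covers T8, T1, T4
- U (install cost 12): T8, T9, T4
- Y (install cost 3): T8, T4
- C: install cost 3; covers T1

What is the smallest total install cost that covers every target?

The greedy cost-per-new-target heuristic would pick Y, C, and L for 13, but a cheaper cover exists.
Choose L and C: together they cover T8, T9, T1, T4 — every target.
Total install cost: 7 + 3 = 10.
No cover costs less than 10.

10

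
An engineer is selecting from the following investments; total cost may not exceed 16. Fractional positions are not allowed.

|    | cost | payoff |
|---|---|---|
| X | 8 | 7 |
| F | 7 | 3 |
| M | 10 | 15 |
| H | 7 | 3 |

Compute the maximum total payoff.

This is a 0-1 knapsack instance.
Take M: cost 10 ≤ 16, payoff 15.
No other feasible combination does better.

15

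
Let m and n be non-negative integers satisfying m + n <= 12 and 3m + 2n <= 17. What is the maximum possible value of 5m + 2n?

(m,n)=(5,1) is feasible, giving 27.
(m,n)=(5,0) is feasible, giving 25.
No feasible integer point exceeds 27.

27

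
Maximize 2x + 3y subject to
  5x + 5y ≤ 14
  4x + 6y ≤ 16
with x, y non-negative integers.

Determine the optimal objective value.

The continuous relaxation peaks at (0, 2.67) with value 8.00; rounding to a feasible lattice point costs some objective.
(x,y)=(0,2) is feasible, giving 6.
(x,y)=(1,1) is feasible, giving 5.
(x,y)=(0,1) is feasible, giving 3.
The best lattice point is (0,2), giving 6.

6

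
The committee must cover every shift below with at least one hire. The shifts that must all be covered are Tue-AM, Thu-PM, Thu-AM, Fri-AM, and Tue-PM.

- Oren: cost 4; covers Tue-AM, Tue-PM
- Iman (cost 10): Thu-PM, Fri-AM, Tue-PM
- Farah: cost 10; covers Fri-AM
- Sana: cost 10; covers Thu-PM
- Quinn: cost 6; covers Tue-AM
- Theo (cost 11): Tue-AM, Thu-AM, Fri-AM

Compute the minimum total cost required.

21

Choose Iman and Theo: together they cover Tue-AM, Thu-PM, Thu-AM, Fri-AM, Tue-PM — every shift.
Total cost: 10 + 11 = 21.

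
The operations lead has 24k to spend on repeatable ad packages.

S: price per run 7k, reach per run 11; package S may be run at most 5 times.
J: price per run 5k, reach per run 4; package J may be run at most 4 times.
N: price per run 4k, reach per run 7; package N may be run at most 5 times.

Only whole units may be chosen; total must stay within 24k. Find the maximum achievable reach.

This is a bounded integer knapsack.
1×S, 1×J, and 3×N: price 24 ≤ 24, reach 1·11 + 1·4 + 3·7 = 36.
1×S and 4×N: price 23 ≤ 24, reach 1·11 + 4·7 = 39.
Best is 39.

39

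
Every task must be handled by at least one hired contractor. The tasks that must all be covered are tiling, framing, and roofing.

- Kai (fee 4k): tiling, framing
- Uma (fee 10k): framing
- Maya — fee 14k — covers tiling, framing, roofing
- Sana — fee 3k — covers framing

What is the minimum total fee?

14

The greedy cost-per-new-task heuristic would pick Kai and Maya for 18, but a cheaper cover exists.
Maya alone covers tiling, framing, roofing — every task.
Total fee: 14.
No cover costs less than 14.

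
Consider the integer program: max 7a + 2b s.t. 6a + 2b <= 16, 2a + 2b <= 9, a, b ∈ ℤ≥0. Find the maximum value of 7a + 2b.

The continuous relaxation peaks at (2.67, 0) with value 18.67; rounding to a feasible lattice point costs some objective.
(a,b)=(2,2): 6·2+2·2=16≤16, 2·2+2·2=8≤9, objective 18.
(a,b)=(2,1): 6·2+2·1=14≤16, 2·2+2·1=6≤9, objective 16.
(a,b)=(2,0): 6·2+2·0=12≤16, 2·2+2·0=4≤9, objective 14.
(a,b)=(1,3): 6·1+2·3=12≤16, 2·1+2·3=8≤9, objective 13.
Maximum is 18 at (a,b)=(2,2).

18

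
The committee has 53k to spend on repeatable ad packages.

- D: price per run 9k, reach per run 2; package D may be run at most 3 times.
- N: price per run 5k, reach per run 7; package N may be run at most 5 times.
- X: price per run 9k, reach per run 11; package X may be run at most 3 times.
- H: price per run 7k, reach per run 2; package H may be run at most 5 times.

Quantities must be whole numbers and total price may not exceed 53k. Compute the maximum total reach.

68

4×N and 3×X: price 47 ≤ 53, reach 4·7 + 3·11 = 61.
5×N and 3×X: price 52 ≤ 53, reach 5·7 + 3·11 = 68.
Best is 68.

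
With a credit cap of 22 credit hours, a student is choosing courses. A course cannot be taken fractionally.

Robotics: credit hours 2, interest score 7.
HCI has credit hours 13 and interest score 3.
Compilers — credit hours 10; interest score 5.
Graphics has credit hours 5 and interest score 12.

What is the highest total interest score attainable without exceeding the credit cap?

Treat it as a binary knapsack problem.
Robotics + HCI + Graphics: credit hours 2 + 13 + 5 = 20 ≤ 22, interest score 7 + 3 + 12 = 22.
Robotics + Compilers + Graphics: credit hours 2 + 10 + 5 = 17 ≤ 22, interest score 7 + 5 + 12 = 24.
Best is Robotics, Compilers, and Graphics with total interest score 24.

24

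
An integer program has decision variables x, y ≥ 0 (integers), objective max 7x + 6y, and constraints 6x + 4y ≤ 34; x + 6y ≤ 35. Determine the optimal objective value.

45

Relaxing integrality, the LP optimum is 47.00 at (x,y) = (2, 5.5), which is not an integer point.
(x,y)=(3,4): 6·3+4·4=34≤34, 1·3+6·4=27≤35, objective 45.
(x,y)=(2,5): 6·2+4·5=32≤34, 1·2+6·5=32≤35, objective 44.
No feasible integer point exceeds 45.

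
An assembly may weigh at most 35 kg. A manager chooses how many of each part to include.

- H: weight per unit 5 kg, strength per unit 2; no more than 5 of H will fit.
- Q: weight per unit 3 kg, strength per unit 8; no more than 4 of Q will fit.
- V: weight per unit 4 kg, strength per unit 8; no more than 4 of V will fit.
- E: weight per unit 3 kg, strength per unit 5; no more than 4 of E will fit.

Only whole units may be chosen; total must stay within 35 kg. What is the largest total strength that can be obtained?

74

4×Q, 4×V, and 2×E: weight 34 ≤ 35, strength 4·8 + 4·8 + 2·5 = 74.
3×Q, 4×V, and 3×E: weight 34 ≤ 35, strength 3·8 + 4·8 + 3·5 = 71.
Best is 74.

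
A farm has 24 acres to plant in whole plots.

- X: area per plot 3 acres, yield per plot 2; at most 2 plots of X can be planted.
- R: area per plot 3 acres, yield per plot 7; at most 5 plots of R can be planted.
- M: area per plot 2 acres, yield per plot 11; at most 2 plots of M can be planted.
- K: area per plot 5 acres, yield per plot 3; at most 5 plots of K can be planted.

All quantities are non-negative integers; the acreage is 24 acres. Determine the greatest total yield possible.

60

This is a bounded integer knapsack.
1×X, 5×R, and 2×M: area 22 ≤ 24, yield 1·2 + 5·7 + 2·11 = 59.
5×R, 2×M, and 1×K: area 24 ≤ 24, yield 5·7 + 2·11 + 1·3 = 60.
Best is 60.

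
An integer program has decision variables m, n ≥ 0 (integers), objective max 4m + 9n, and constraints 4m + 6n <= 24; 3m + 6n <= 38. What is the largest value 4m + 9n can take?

36

(m,n)=(0,4): 4·0+6·4=24≤24, 3·0+6·4=24≤38, objective 36.
(m,n)=(1,3): 4·1+6·3=22≤24, 3·1+6·3=21≤38, objective 31.
The best lattice point is (0,4), giving 36.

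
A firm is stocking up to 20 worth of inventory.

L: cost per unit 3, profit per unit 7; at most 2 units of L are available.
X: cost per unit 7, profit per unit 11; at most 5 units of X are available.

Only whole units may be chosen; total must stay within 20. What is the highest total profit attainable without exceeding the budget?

Take 2×L and 2×X: cost 20 ≤ 20, profit 2·7 + 2·11 = 36.
L has the best ratio (7/3) and is taken to its limit of 2; remaining capacity is filled optimally with the others.

36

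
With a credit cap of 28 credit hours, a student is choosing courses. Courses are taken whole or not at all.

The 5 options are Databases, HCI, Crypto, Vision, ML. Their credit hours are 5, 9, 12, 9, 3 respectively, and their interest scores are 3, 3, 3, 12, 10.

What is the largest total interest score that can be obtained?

Treat it as a binary knapsack problem.
Allowing fractional choices, the relaxed optimum would be about 28.5, but courses are indivisible.
Databases + HCI + Vision + ML: credit hours 5 + 9 + 9 + 3 = 26 ≤ 28, interest score 3 + 3 + 12 + 10 = 28.
HCI + Vision + ML: credit hours 9 + 9 + 3 = 21 ≤ 28, interest score 3 + 12 + 10 = 25.
Databases + Vision + ML: credit hours 5 + 9 + 3 = 17 ≤ 28, interest score 3 + 12 + 10 = 25.
Best is Databases, HCI, Vision, and ML with total interest score 28.

28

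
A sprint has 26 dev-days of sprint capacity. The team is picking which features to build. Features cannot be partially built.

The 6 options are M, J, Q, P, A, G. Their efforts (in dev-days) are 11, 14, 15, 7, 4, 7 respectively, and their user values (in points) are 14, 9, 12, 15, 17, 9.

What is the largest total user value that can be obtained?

Treat it as a binary knapsack problem.
Allowing fractional choices, the relaxed optimum would be about 51.2, but features are indivisible.
Q + P + A: effort 15 + 7 + 4 = 26 ≤ 26, user value 12 + 15 + 17 = 44.
M + P + A: effort 11 + 7 + 4 = 22 ≤ 26, user value 14 + 15 + 17 = 46.
Best is M, P, and A with total user value 46.

46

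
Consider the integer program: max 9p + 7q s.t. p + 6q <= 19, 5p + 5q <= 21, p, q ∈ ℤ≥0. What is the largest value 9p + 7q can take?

36

(p,q)=(4,0) is feasible, giving 36.
(p,q)=(3,1) is feasible, giving 34.
The best lattice point is (4,0), giving 36.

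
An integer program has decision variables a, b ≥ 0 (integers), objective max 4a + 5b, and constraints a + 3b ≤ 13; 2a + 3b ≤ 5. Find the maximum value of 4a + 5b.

The continuous relaxation peaks at (2.5, 0) with value 10.00; rounding to a feasible lattice point costs some objective.
(a,b)=(1,1): 1·1+3·1=4≤13, 2·1+3·1=5≤5, objective 9.
(a,b)=(2,0): 1·2+3·0=2≤13, 2·2+3·0=4≤5, objective 8.
Maximum is 9 at (a,b)=(1,1).

9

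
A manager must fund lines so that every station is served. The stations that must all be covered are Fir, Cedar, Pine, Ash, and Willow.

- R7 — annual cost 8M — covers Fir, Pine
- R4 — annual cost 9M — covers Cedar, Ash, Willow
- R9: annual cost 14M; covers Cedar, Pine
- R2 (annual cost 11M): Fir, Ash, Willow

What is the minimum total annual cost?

Choose R7 and R4: together they cover Fir, Cedar, Pine, Ash, Willow — every station.
Total annual cost: 8 + 9 = 17.
No cover costs less than 17.

17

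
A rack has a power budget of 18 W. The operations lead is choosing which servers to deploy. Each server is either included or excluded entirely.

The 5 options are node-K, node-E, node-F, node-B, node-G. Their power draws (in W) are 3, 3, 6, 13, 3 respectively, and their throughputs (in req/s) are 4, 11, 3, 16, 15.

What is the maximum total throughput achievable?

33

Allowing fractional choices, the relaxed optimum would be about 41.1, but servers are indivisible.
node-B + node-G: power draw 13 + 3 = 16 ≤ 18, throughput 16 + 15 = 31.
node-K + node-E + node-F + node-G: power draw 3 + 3 + 6 + 3 = 15 ≤ 18, throughput 4 + 11 + 3 + 15 = 33.
node-K + node-E + node-G: power draw 3 + 3 + 3 = 9 ≤ 18, throughput 4 + 11 + 15 = 30.
Best is node-K, node-E, node-F, and node-G with total throughput 33.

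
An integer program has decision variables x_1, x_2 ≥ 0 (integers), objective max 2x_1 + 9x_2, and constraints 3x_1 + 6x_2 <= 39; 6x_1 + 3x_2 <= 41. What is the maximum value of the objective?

Relaxing integrality, the LP optimum is 58.50 at (x_1,x_2) = (0, 6.5), which is not an integer point.
(x_1,x_2)=(1,6): 3·1+6·6=39≤39, 6·1+3·6=24≤41, objective 56.
(x_1,x_2)=(0,6): 3·0+6·6=36≤39, 6·0+3·6=18≤41, objective 54.
No feasible integer point exceeds 56.

56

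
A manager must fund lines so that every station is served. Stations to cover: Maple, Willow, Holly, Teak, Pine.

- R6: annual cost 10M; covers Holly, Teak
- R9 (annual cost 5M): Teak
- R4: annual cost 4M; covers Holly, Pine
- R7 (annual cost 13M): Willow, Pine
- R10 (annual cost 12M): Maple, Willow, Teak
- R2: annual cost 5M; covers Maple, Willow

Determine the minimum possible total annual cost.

14

Choose R9, R4, and R2: together they cover Maple, Willow, Holly, Teak, Pine — every station.
Total annual cost: 5 + 4 + 5 = 14.
No cover costs less than 14.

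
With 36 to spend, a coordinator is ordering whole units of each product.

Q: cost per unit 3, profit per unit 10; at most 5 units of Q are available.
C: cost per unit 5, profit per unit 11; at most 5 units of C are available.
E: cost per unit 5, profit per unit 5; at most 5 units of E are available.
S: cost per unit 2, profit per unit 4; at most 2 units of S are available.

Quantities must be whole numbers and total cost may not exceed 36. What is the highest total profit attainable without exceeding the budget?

94

5×Q and 4×C: cost 35 ≤ 36, profit 5·10 + 4·11 = 94.
4×Q, 4×C, and 2×S: cost 36 ≤ 36, profit 4·10 + 4·11 + 2·4 = 92.
Best is 94.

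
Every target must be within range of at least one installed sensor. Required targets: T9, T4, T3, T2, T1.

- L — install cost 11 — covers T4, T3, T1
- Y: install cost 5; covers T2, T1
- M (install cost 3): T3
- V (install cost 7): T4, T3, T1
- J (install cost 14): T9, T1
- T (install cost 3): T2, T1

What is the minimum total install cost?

24

This is a weighted set-cover instance.
Choose V, J, and T: together they cover T9, T4, T3, T2, T1 — every target.
Total install cost: 7 + 14 + 3 = 24.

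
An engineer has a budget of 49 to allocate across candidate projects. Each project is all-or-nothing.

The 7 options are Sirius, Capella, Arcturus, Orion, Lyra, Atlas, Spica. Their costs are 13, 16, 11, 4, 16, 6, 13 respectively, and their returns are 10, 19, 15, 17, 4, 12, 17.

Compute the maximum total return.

71

This is a 0-1 knapsack instance.
Allowing fractional choices, the relaxed optimum would be about 78.8, but projects are indivisible.
Sirius + Arcturus + Orion + Atlas + Spica: cost 13 + 11 + 4 + 6 + 13 = 47 ≤ 49, return 10 + 15 + 17 + 12 + 17 = 71.
Capella + Arcturus + Orion + Spica: cost 16 + 11 + 4 + 13 = 44 ≤ 49, return 19 + 15 + 17 + 17 = 68.
Best is Sirius, Arcturus, Orion, Atlas, and Spica with total return 71.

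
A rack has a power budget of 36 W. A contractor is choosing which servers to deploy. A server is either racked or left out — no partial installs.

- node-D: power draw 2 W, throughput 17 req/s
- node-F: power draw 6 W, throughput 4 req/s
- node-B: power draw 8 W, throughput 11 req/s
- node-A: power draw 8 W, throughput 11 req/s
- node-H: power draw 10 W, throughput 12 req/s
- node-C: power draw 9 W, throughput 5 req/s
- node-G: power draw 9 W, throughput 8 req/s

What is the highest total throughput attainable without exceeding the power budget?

55

Take node-D, node-F, node-B, node-A, and node-H: power draw 2 + 6 + 8 + 8 + 10 = 34 ≤ 36, throughput 17 + 4 + 11 + 11 + 12 = 55.
No other feasible combination does better.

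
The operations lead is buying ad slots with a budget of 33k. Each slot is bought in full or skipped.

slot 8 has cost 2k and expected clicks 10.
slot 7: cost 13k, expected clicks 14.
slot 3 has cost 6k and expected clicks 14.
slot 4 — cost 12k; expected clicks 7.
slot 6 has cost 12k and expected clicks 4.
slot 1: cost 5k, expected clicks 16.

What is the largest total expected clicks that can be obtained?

54

Allowing fractional choices, the relaxed optimum would be about 58.1, but ad slots are indivisible.
slot 8 + slot 7 + slot 3 + slot 1: cost 2 + 13 + 6 + 5 = 26 ≤ 33, expected clicks 10 + 14 + 14 + 16 = 54.
slot 8 + slot 7 + slot 4 + slot 1: cost 2 + 13 + 12 + 5 = 32 ≤ 33, expected clicks 10 + 14 + 7 + 16 = 47.
slot 8 + slot 3 + slot 4 + slot 1: cost 2 + 6 + 12 + 5 = 25 ≤ 33, expected clicks 10 + 14 + 7 + 16 = 47.
Best is slot 8, slot 7, slot 3, and slot 1 with total expected clicks 54.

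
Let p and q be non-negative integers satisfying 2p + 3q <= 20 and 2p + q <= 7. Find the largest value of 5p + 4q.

25

Relaxing integrality, the LP optimum is 27.25 at (p,q) = (0.25, 6.5), which is not an integer point.
(p,q)=(1,5) is feasible, giving 25.
(p,q)=(0,6) is feasible, giving 24.
(p,q)=(1,4) is feasible, giving 21.
The best lattice point is (1,5), giving 25.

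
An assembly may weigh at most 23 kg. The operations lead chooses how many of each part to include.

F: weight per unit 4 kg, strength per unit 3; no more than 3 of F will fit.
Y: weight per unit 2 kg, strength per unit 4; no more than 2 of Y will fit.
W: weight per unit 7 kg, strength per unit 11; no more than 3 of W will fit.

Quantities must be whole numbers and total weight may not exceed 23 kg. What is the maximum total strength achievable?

Y has the best ratio (4/2); taking only Y gives at most 2×4 = 8 (stopped by the supply cap of 2).
Mixing does better — 1×Y and 3×W: weight 23 ≤ 23, strength 1·4 + 3·11 = 37.

37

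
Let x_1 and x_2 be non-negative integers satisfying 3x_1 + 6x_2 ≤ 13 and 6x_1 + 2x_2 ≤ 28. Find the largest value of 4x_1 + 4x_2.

The continuous relaxation peaks at (4.33, 0) with value 17.33; rounding to a feasible lattice point costs some objective.
(x_1,x_2)=(4,0): 3·4+6·0=12≤13, 6·4+2·0=24≤28, objective 16.
(x_1,x_2)=(3,0): 3·3+6·0=9≤13, 6·3+2·0=18≤28, objective 12.
No feasible integer point exceeds 16.

16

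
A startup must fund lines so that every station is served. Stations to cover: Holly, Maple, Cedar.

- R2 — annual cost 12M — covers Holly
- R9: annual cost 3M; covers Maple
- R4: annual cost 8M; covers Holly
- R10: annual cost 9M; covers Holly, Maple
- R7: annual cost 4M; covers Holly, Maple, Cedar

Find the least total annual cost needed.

R7 alone covers Holly, Maple, Cedar — every station.
Total annual cost: 4.
No cover costs less than 4.

4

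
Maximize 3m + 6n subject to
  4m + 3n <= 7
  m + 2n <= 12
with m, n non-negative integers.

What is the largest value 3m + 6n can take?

(m,n)=(0,2): 4·0+3·2=6≤7, 1·0+2·2=4≤12, objective 12.
(m,n)=(1,1): 4·1+3·1=7≤7, 1·1+2·1=3≤12, objective 9.
(m,n)=(0,1): 4·0+3·1=3≤7, 1·0+2·1=2≤12, objective 6.
No feasible integer point exceeds 12.

12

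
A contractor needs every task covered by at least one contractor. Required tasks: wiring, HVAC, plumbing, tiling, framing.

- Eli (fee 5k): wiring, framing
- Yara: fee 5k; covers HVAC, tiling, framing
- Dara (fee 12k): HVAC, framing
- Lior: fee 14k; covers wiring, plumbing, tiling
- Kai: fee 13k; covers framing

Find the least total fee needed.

19

Choose Yara and Lior: together they cover wiring, HVAC, plumbing, tiling, framing — every task.
Total fee: 5 + 14 = 19.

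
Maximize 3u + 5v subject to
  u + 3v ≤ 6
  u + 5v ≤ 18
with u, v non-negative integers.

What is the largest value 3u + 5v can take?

(u,v)=(6,0): 1·6+3·0=6≤6, 1·6+5·0=6≤18, objective 18.
(u,v)=(5,0): 1·5+3·0=5≤6, 1·5+5·0=5≤18, objective 15.
Maximum is 18 at (u,v)=(6,0).

18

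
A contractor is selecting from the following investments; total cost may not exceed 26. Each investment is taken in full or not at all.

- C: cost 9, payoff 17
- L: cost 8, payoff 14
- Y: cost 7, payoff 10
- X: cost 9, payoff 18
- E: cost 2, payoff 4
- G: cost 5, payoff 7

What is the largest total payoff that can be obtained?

49

C + X + E + G: cost 9 + 9 + 2 + 5 = 25 ≤ 26, payoff 17 + 18 + 4 + 7 = 46.
C + L + X: cost 9 + 8 + 9 = 26 ≤ 26, payoff 17 + 14 + 18 = 49.
Best is C, L, and X with total payoff 49.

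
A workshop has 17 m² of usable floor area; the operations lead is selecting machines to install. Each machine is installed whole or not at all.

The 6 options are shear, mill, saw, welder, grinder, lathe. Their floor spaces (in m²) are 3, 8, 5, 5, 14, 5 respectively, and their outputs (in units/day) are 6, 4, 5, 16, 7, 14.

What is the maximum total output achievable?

Allowing fractional choices, the relaxed optimum would be about 40.0, but machines are indivisible.
welder + lathe: floor space 5 + 5 = 10 ≤ 17, output 16 + 14 = 30.
shear + welder + lathe: floor space 3 + 5 + 5 = 13 ≤ 17, output 6 + 16 + 14 = 36.
saw + welder + lathe: floor space 5 + 5 + 5 = 15 ≤ 17, output 5 + 16 + 14 = 35.
Best is shear, welder, and lathe with total output 36.

36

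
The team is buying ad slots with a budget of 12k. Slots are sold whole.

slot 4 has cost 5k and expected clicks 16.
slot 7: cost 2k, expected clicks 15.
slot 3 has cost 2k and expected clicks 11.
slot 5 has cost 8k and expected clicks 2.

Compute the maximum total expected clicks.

Treat it as a binary knapsack problem.
slot 4 + slot 7 + slot 3: cost 5 + 2 + 2 = 9 ≤ 12, expected clicks 16 + 15 + 11 = 42.
slot 4 + slot 7: cost 5 + 2 = 7 ≤ 12, expected clicks 16 + 15 = 31.
slot 7 + slot 3 + slot 5: cost 2 + 2 + 8 = 12 ≤ 12, expected clicks 15 + 11 + 2 = 28.
Best is slot 4, slot 7, and slot 3 with total expected clicks 42.

42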